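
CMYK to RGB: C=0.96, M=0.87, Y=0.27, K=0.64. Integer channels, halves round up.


R = 255 × (1-C) × (1-K) = 255 × 0.04 × 0.36 = 3.672 → 4
G = 255 × (1-M) × (1-K) = 255 × 0.13 × 0.36 = 11.934 → 12
B = 255 × (1-Y) × (1-K) = 255 × 0.73 × 0.36 = 67.014 → 67
= RGB(4, 12, 67)


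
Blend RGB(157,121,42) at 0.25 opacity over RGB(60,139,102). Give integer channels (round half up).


C = α×F + (1-α)×B, with 1-α = 0.75
R: 0.25×157 + 0.75×60 = 39.25 + 45.00 = 84.25 → 84
G: 0.25×121 + 0.75×139 = 30.25 + 104.25 = 134.50 → 135
B: 0.25×42 + 0.75×102 = 10.50 + 76.50 = 87.00 → 87
= RGB(84, 135, 87)


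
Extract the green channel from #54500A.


Color: #54500A
R = 54 = 84
G = 50 = 80
B = 0A = 10
Green = 80


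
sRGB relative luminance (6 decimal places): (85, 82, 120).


Linearize each channel (sRGB transfer function): c = v/255; c_lin = c/12.92 if c ≤ 0.04045, else ((c+0.055)/1.055)^2.4
  R: 85/255 ≈ 0.333333 > 0.04045 → ((0.333333+0.055)/1.055)^2.4 ≈ 0.090842
  G: 82/255 ≈ 0.321569 > 0.04045 → ((0.321569+0.055)/1.055)^2.4 ≈ 0.084376
  B: 120/255 ≈ 0.470588 > 0.04045 → ((0.470588+0.055)/1.055)^2.4 ≈ 0.187821
R_lin = 0.090842, G_lin = 0.084376, B_lin = 0.187821
L = 0.2126×R + 0.7152×G + 0.0722×B
L = 0.2126×0.090842 + 0.7152×0.084376 + 0.0722×0.187821
L ≈ 0.093219


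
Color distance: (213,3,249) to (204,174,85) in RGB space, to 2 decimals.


d = √[(R₁-R₂)² + (G₁-G₂)² + (B₁-B₂)²]
d = √[(213-204)² + (3-174)² + (249-85)²]
d = √[81 + 29241 + 26896]
d = √56218
d ≈ 237.10


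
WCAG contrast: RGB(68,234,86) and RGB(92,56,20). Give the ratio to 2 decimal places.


Linearize each sRGB channel c=v/255: c/12.92 if c ≤ 0.04045 else ((c+0.055)/1.055)^2.4
L = 0.2126×R_lin + 0.7152×G_lin + 0.0722×B_lin
Color 1 (68,234,86):
  R=68: 68/255≈0.2667 > 0.04045 → ((0.2667+0.055)/1.055)^2.4 ≈ 0.05781
  G=234: 234/255≈0.9176 > 0.04045 → ((0.9176+0.055)/1.055)^2.4 ≈ 0.82279
  B=86: 86/255≈0.3373 > 0.04045 → ((0.3373+0.055)/1.055)^2.4 ≈ 0.09306
  L1 = 0.2126×0.05781 + 0.7152×0.82279 + 0.0722×0.09306 ≈ 0.60746
Color 2 (92,56,20):
  R=92: 92/255≈0.3608 > 0.04045 → ((0.3608+0.055)/1.055)^2.4 ≈ 0.10702
  G=56: 56/255≈0.2196 > 0.04045 → ((0.2196+0.055)/1.055)^2.4 ≈ 0.03955
  B=20: 20/255≈0.0784 > 0.04045 → ((0.0784+0.055)/1.055)^2.4 ≈ 0.00700
  L2 = 0.2126×0.10702 + 0.7152×0.03955 + 0.0722×0.00700 ≈ 0.05154
Lighter = 0.60746, Darker = 0.05154
Ratio = (L_lighter + 0.05) / (L_darker + 0.05)
Ratio = (0.60746 + 0.05) / (0.05154 + 0.05) = 0.65746 / 0.10154 ≈ 6.4748
Ratio ≈ 6.47:1


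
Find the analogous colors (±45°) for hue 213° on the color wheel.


Base hue: 213°
Left analog: (213 - 45) mod 360 = 168°
Right analog: (213 + 45) mod 360 = 258°
Analogous hues = 168° and 258°


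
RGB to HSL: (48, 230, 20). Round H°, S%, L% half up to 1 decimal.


Normalize: R'=48/255≈0.1882, G'=230/255≈0.9020, B'=20/255≈0.0784
Max=230/255, Min=20/255, Δ=Max-Min=210/255
L = (Max+Min)/2 = (230+20)/510 = 250/510 = 0.49019… → L = 49.0%
L ≤ 0.5 → S = Δ/(Max+Min) = 210/(230+20) = 210/250 = 0.84 → S = 84.0%
(the 1/255 factors cancel in S and H, so raw channel differences can be used)
Max is G' → H = 60 × ((B-R)/Δ + 2) = 60 × ((20-48)/210 + 2)
  -28/210 + 2 = -0.1333… + 2 = 1.8666…
  H = 60 × 1.8666… = 112° → H = 112.0°
= HSL(112.0°, 84.0%, 49.0%)


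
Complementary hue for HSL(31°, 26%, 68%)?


Complement = opposite side of color wheel = hue + 180°
H' = (31 + 180) mod 360 = 211°
S and L unchanged.
= HSL(211°, 26%, 68%)


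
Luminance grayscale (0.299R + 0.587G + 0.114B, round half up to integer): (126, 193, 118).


Gray = 0.299×R + 0.587×G + 0.114×B
Gray = 0.299×126 + 0.587×193 + 0.114×118
Gray = 37.674 + 113.291 + 13.452
Gray = 164.417 → round half up → 164
Gray = 164


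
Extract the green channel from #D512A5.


Color: #D512A5
R = D5 = 213
G = 12 = 18
B = A5 = 165
Green = 18


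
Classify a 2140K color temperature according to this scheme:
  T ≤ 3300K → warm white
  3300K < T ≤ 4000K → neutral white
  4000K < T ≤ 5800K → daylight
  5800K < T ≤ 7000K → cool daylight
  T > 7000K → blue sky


Temperature: 2140K
2140K ≤ 3300K → warm white
Classification: warm white


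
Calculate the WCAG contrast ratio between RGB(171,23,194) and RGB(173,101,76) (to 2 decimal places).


Linearize each sRGB channel c=v/255: c/12.92 if c ≤ 0.04045 else ((c+0.055)/1.055)^2.4
L = 0.2126×R_lin + 0.7152×G_lin + 0.0722×B_lin
Color 1 (171,23,194):
  R=171: 171/255≈0.6706 > 0.04045 → ((0.6706+0.055)/1.055)^2.4 ≈ 0.40724
  G=23: 23/255≈0.0902 > 0.04045 → ((0.0902+0.055)/1.055)^2.4 ≈ 0.00857
  B=194: 194/255≈0.7608 > 0.04045 → ((0.7608+0.055)/1.055)^2.4 ≈ 0.53948
  L1 = 0.2126×0.40724 + 0.7152×0.00857 + 0.0722×0.53948 ≈ 0.13166
Color 2 (173,101,76):
  R=173: 173/255≈0.6784 > 0.04045 → ((0.6784+0.055)/1.055)^2.4 ≈ 0.41789
  G=101: 101/255≈0.3961 > 0.04045 → ((0.3961+0.055)/1.055)^2.4 ≈ 0.13014
  B=76: 76/255≈0.2980 > 0.04045 → ((0.2980+0.055)/1.055)^2.4 ≈ 0.07227
  L2 = 0.2126×0.41789 + 0.7152×0.13014 + 0.0722×0.07227 ≈ 0.18713
Lighter = 0.18713, Darker = 0.13166
Ratio = (L_lighter + 0.05) / (L_darker + 0.05)
Ratio = (0.18713 + 0.05) / (0.13166 + 0.05) = 0.23713 / 0.18166 ≈ 1.3054
Ratio ≈ 1.31:1


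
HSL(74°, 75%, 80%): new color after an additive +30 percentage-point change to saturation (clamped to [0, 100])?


Original S = 75%
Adjustment = +30 percentage points
New S = 75 + (30) = 105
Clamp to [0, 100] → 100
= HSL(74°, 100%, 80%)


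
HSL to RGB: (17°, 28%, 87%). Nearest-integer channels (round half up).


H=17°, S=0.28, L=0.87
C = (1-|2L-1|)×S = (1-|0.74|)×0.28 = 0.0728
H' = H/60 = 17/60 ≈ 0.2833; X = C×(1-|H' mod 2 - 1|) ≈ 0.0206
m = L - C/2 = 0.87 - 0.0364 = 0.8336
Sector ⌊H'⌋ = 0 → (R',G',B') = (0.0728, ≈0.0206, 0.0)
RGB = ((R'+m)×255, (G'+m)×255, (B'+m)×255) = (231.132, 217.8278, 212.568)
Round half up → RGB(231, 218, 213)


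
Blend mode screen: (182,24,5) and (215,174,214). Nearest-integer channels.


Screen: C = 255 - (255-A)×(255-B)/255, rounded to nearest integer
R: 255 - (255-182)×(255-215)/255 = 255 - 2920/255 ≈ 255 - 11.451 = 243.549 → 244
G: 255 - (255-24)×(255-174)/255 = 255 - 18711/255 ≈ 255 - 73.376 = 181.624 → 182
B: 255 - (255-5)×(255-214)/255 = 255 - 10250/255 ≈ 255 - 40.196 = 214.804 → 215
= RGB(244, 182, 215)


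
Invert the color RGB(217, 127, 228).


Invert: (255-R, 255-G, 255-B)
R: 255-217 = 38
G: 255-127 = 128
B: 255-228 = 27
= RGB(38, 128, 27)


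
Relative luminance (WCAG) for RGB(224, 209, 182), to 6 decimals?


Linearize each channel (sRGB transfer function): c = v/255; c_lin = c/12.92 if c ≤ 0.04045, else ((c+0.055)/1.055)^2.4
  R: 224/255 ≈ 0.878431 > 0.04045 → ((0.878431+0.055)/1.055)^2.4 ≈ 0.745404
  G: 209/255 ≈ 0.819608 > 0.04045 → ((0.819608+0.055)/1.055)^2.4 ≈ 0.637597
  B: 182/255 ≈ 0.713725 > 0.04045 → ((0.713725+0.055)/1.055)^2.4 ≈ 0.467784
R_lin = 0.745404, G_lin = 0.637597, B_lin = 0.467784
L = 0.2126×R + 0.7152×G + 0.0722×B
L = 0.2126×0.745404 + 0.7152×0.637597 + 0.0722×0.467784
L ≈ 0.648256


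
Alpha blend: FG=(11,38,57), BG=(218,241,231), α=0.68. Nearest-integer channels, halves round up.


C = α×F + (1-α)×B, with 1-α = 0.32
R: 0.68×11 + 0.32×218 = 7.48 + 69.76 = 77.24 → 77
G: 0.68×38 + 0.32×241 = 25.84 + 77.12 = 102.96 → 103
B: 0.68×57 + 0.32×231 = 38.76 + 73.92 = 112.68 → 113
= RGB(77, 103, 113)


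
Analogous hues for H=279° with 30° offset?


Base hue: 279°
Left analog: (279 - 30) mod 360 = 249°
Right analog: (279 + 30) mod 360 = 309°
Analogous hues = 249° and 309°


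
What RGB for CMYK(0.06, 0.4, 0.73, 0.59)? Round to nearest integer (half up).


R = 255 × (1-C) × (1-K) = 255 × 0.94 × 0.41 = 98.277 → 98
G = 255 × (1-M) × (1-K) = 255 × 0.60 × 0.41 = 62.73 → 63
B = 255 × (1-Y) × (1-K) = 255 × 0.27 × 0.41 = 28.2285 → 28
= RGB(98, 63, 28)


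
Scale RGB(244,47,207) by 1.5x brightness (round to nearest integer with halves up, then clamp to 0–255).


Multiply each channel by 1.5, round half up, clamp to [0, 255]
R: 244×1.5 = 366 → clamp → 255
G: 47×1.5 = 70.5 → round → 71
B: 207×1.5 = 310.5 → round → 311 → clamp → 255
= RGB(255, 71, 255)


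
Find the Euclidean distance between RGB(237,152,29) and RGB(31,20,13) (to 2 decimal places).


d = √[(R₁-R₂)² + (G₁-G₂)² + (B₁-B₂)²]
d = √[(237-31)² + (152-20)² + (29-13)²]
d = √[42436 + 17424 + 256]
d = √60116
d ≈ 245.19


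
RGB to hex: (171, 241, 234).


R = 171 → AB (hex)
G = 241 → F1 (hex)
B = 234 → EA (hex)
Hex = #ABF1EA


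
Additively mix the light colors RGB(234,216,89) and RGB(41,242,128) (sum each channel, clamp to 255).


Additive: each channel = min(255, C₁+C₂)
R: 234+41 = 275 → 255
G: 216+242 = 458 → 255
B: 89+128 = 217 → 217
= RGB(255, 255, 217)


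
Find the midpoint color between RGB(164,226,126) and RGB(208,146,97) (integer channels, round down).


Midpoint: each channel = ⌊(C₁+C₂)/2⌋
R: ⌊(164+208)/2⌋ = 186
G: ⌊(226+146)/2⌋ = 186
B: ⌊(126+97)/2⌋ = 111
= RGB(186, 186, 111)


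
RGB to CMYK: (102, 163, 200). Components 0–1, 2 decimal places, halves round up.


R'=102/255≈0.4000, G'=163/255≈0.6392, B'=200/255≈0.7843
K = 1 - max(R',G',B') = 1 - 200/255 = 55/255 = 0.21568… → 0.22
(1-R'-K)/(1-K) simplifies to (max-R)/max with max = 200:
C = (200-102)/200 = 98/200 = 0.49 → 0.49
M = (200-163)/200 = 37/200 = 0.185 → 0.19
Y = (200-200)/200 = 0/200 = 0 → 0.00
= CMYK(0.49, 0.19, 0.00, 0.22)


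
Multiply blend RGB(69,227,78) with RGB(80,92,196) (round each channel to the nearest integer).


Multiply: C = A×B/255, rounded to nearest integer
R: 69×80/255 = 5520/255 ≈ 21.647 → 22
G: 227×92/255 = 20884/255 ≈ 81.898 → 82
B: 78×196/255 = 15288/255 ≈ 59.953 → 60
= RGB(22, 82, 60)


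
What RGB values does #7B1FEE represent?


7B → 123 (R)
1F → 31 (G)
EE → 238 (B)
= RGB(123, 31, 238)


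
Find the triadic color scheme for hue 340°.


Triadic: equally spaced at 120° intervals
H1 = 340°
H2 = (340 + 120) mod 360 = 100°
H3 = (340 + 240) mod 360 = 220°
Triadic = 340°, 100°, 220°


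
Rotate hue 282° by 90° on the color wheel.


New hue = (H + rotation) mod 360
New hue = (282 + 90) mod 360
= 372 mod 360
= 12°


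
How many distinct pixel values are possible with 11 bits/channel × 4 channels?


Total bits = 11 bits/channel × 4 channels = 44 bits
Distinct pixel values = 2^44
= 17,592,186,044,416 pixel values


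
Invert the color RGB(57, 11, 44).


Invert: (255-R, 255-G, 255-B)
R: 255-57 = 198
G: 255-11 = 244
B: 255-44 = 211
= RGB(198, 244, 211)


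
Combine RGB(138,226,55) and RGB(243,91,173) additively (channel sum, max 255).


Additive: each channel = min(255, C₁+C₂)
R: 138+243 = 381 → 255
G: 226+91 = 317 → 255
B: 55+173 = 228 → 228
= RGB(255, 255, 228)


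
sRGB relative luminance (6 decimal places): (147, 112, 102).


Linearize each channel (sRGB transfer function): c = v/255; c_lin = c/12.92 if c ≤ 0.04045, else ((c+0.055)/1.055)^2.4
  R: 147/255 ≈ 0.576471 > 0.04045 → ((0.576471+0.055)/1.055)^2.4 ≈ 0.291771
  G: 112/255 ≈ 0.439216 > 0.04045 → ((0.439216+0.055)/1.055)^2.4 ≈ 0.162029
  B: 102/255 ≈ 0.400000 > 0.04045 → ((0.400000+0.055)/1.055)^2.4 ≈ 0.132868
R_lin = 0.291771, G_lin = 0.162029, B_lin = 0.132868
L = 0.2126×R + 0.7152×G + 0.0722×B
L = 0.2126×0.291771 + 0.7152×0.162029 + 0.0722×0.132868
L ≈ 0.187507


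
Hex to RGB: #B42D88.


B4 → 180 (R)
2D → 45 (G)
88 → 136 (B)
= RGB(180, 45, 136)


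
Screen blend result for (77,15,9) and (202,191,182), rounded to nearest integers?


Screen: C = 255 - (255-A)×(255-B)/255, rounded to nearest integer
R: 255 - (255-77)×(255-202)/255 = 255 - 9434/255 ≈ 255 - 36.996 = 218.004 → 218
G: 255 - (255-15)×(255-191)/255 = 255 - 15360/255 ≈ 255 - 60.235 = 194.765 → 195
B: 255 - (255-9)×(255-182)/255 = 255 - 17958/255 ≈ 255 - 70.424 = 184.576 → 185
= RGB(218, 195, 185)


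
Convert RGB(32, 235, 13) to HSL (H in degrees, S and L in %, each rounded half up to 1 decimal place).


Normalize: R'=32/255≈0.1255, G'=235/255≈0.9216, B'=13/255≈0.0510
Max=235/255, Min=13/255, Δ=Max-Min=222/255
L = (Max+Min)/2 = (235+13)/510 = 248/510 = 0.48627… → L = 48.6%
L ≤ 0.5 → S = Δ/(Max+Min) = 222/(235+13) = 222/248 = 0.89516… → S = 89.5%
(the 1/255 factors cancel in S and H, so raw channel differences can be used)
Max is G' → H = 60 × ((B-R)/Δ + 2) = 60 × ((13-32)/222 + 2)
  -19/222 + 2 = -0.0855… + 2 = 1.9144…
  H = 60 × 1.9144… = 114.864…° → H = 114.9°
= HSL(114.9°, 89.5%, 48.6%)


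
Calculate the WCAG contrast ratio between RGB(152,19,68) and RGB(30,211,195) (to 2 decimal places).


Linearize each sRGB channel c=v/255: c/12.92 if c ≤ 0.04045 else ((c+0.055)/1.055)^2.4
L = 0.2126×R_lin + 0.7152×G_lin + 0.0722×B_lin
Color 1 (152,19,68):
  R=152: 152/255≈0.5961 > 0.04045 → ((0.5961+0.055)/1.055)^2.4 ≈ 0.31399
  G=19: 19/255≈0.0745 > 0.04045 → ((0.0745+0.055)/1.055)^2.4 ≈ 0.00651
  B=68: 68/255≈0.2667 > 0.04045 → ((0.2667+0.055)/1.055)^2.4 ≈ 0.05781
  L1 = 0.2126×0.31399 + 0.7152×0.00651 + 0.0722×0.05781 ≈ 0.07558
Color 2 (30,211,195):
  R=30: 30/255≈0.1176 > 0.04045 → ((0.1176+0.055)/1.055)^2.4 ≈ 0.01298
  G=211: 211/255≈0.8275 > 0.04045 → ((0.8275+0.055)/1.055)^2.4 ≈ 0.65141
  B=195: 195/255≈0.7647 > 0.04045 → ((0.7647+0.055)/1.055)^2.4 ≈ 0.54572
  L2 = 0.2126×0.01298 + 0.7152×0.65141 + 0.0722×0.54572 ≈ 0.50805
Lighter = 0.50805, Darker = 0.07558
Ratio = (L_lighter + 0.05) / (L_darker + 0.05)
Ratio = (0.50805 + 0.05) / (0.07558 + 0.05) = 0.55805 / 0.12558 ≈ 4.4436
Ratio ≈ 4.44:1


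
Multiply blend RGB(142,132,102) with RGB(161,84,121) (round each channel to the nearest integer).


Multiply: C = A×B/255, rounded to nearest integer
R: 142×161/255 = 22862/255 ≈ 89.655 → 90
G: 132×84/255 = 11088/255 ≈ 43.482 → 43
B: 102×121/255 = 12342/255 ≈ 48.400 → 48
= RGB(90, 43, 48)


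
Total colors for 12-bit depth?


Colors = 2^bits = 2^12
= 4,096 colors


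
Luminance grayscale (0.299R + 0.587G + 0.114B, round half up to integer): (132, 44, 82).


Gray = 0.299×R + 0.587×G + 0.114×B
Gray = 0.299×132 + 0.587×44 + 0.114×82
Gray = 39.468 + 25.828 + 9.348
Gray = 74.644 → round half up → 75
Gray = 75


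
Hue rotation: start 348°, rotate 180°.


New hue = (H + rotation) mod 360
New hue = (348 + 180) mod 360
= 528 mod 360
= 168°


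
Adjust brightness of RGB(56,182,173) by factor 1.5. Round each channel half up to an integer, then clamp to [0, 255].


Multiply each channel by 1.5, round half up, clamp to [0, 255]
R: 56×1.5 = 84
G: 182×1.5 = 273 → clamp → 255
B: 173×1.5 = 259.5 → round → 260 → clamp → 255
= RGB(84, 255, 255)


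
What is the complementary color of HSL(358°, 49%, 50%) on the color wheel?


Complement = opposite side of color wheel = hue + 180°
H' = (358 + 180) mod 360 = 178°
S and L unchanged.
= HSL(178°, 49%, 50%)


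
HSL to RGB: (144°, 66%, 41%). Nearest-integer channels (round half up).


H=144°, S=0.66, L=0.41
C = (1-|2L-1|)×S = (1-|-0.18|)×0.66 = 0.5412
H' = H/60 = 144/60 ≈ 2.4000; X = C×(1-|H' mod 2 - 1|) = 0.21648
m = L - C/2 = 0.41 - 0.2706 = 0.1394
Sector ⌊H'⌋ = 2 → (R',G',B') = (0.0, 0.5412, 0.21648)
RGB = ((R'+m)×255, (G'+m)×255, (B'+m)×255) = (35.547, 173.553, 90.7494)
Round half up → RGB(36, 174, 91)


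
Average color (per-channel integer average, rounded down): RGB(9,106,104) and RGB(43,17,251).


Midpoint: each channel = ⌊(C₁+C₂)/2⌋
R: ⌊(9+43)/2⌋ = 26
G: ⌊(106+17)/2⌋ = 61
B: ⌊(104+251)/2⌋ = 177
= RGB(26, 61, 177)


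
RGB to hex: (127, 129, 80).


R = 127 → 7F (hex)
G = 129 → 81 (hex)
B = 80 → 50 (hex)
Hex = #7F8150


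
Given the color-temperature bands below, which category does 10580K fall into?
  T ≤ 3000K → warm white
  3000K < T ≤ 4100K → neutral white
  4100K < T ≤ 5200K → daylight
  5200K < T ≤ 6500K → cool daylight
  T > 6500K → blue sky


Temperature: 10580K
10580K > 6500K → blue sky
Classification: blue sky


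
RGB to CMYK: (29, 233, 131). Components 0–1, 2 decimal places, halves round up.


R'=29/255≈0.1137, G'=233/255≈0.9137, B'=131/255≈0.5137
K = 1 - max(R',G',B') = 1 - 233/255 = 22/255 = 0.08627… → 0.09
(1-R'-K)/(1-K) simplifies to (max-R)/max with max = 233:
C = (233-29)/233 = 204/233 = 0.87553… → 0.88
M = (233-233)/233 = 0/233 = 0 → 0.00
Y = (233-131)/233 = 102/233 = 0.43776… → 0.44
= CMYK(0.88, 0.00, 0.44, 0.09)


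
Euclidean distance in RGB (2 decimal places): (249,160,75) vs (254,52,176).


d = √[(R₁-R₂)² + (G₁-G₂)² + (B₁-B₂)²]
d = √[(249-254)² + (160-52)² + (75-176)²]
d = √[25 + 11664 + 10201]
d = √21890
d ≈ 147.95


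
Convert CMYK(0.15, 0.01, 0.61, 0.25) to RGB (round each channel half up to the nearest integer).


R = 255 × (1-C) × (1-K) = 255 × 0.85 × 0.75 = 162.5625 → 163
G = 255 × (1-M) × (1-K) = 255 × 0.99 × 0.75 = 189.3375 → 189
B = 255 × (1-Y) × (1-K) = 255 × 0.39 × 0.75 = 74.5875 → 75
= RGB(163, 189, 75)


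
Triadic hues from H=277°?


Triadic: equally spaced at 120° intervals
H1 = 277°
H2 = (277 + 120) mod 360 = 37°
H3 = (277 + 240) mod 360 = 157°
Triadic = 277°, 37°, 157°


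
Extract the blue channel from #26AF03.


Color: #26AF03
R = 26 = 38
G = AF = 175
B = 03 = 3
Blue = 3


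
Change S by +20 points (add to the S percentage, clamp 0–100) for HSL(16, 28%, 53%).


Original S = 28%
Adjustment = +20 percentage points
New S = 28 + (20) = 48
Clamp to [0, 100] → 48
= HSL(16°, 48%, 53%)


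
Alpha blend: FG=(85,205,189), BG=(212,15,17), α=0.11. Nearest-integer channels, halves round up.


C = α×F + (1-α)×B, with 1-α = 0.89
R: 0.11×85 + 0.89×212 = 9.35 + 188.68 = 198.03 → 198
G: 0.11×205 + 0.89×15 = 22.55 + 13.35 = 35.90 → 36
B: 0.11×189 + 0.89×17 = 20.79 + 15.13 = 35.92 → 36
= RGB(198, 36, 36)


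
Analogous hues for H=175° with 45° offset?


Base hue: 175°
Left analog: (175 - 45) mod 360 = 130°
Right analog: (175 + 45) mod 360 = 220°
Analogous hues = 130° and 220°


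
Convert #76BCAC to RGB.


76 → 118 (R)
BC → 188 (G)
AC → 172 (B)
= RGB(118, 188, 172)


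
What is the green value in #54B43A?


Color: #54B43A
R = 54 = 84
G = B4 = 180
B = 3A = 58
Green = 180


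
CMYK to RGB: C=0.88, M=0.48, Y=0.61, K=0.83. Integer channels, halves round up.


R = 255 × (1-C) × (1-K) = 255 × 0.12 × 0.17 = 5.202 → 5
G = 255 × (1-M) × (1-K) = 255 × 0.52 × 0.17 = 22.542 → 23
B = 255 × (1-Y) × (1-K) = 255 × 0.39 × 0.17 = 16.9065 → 17
= RGB(5, 23, 17)


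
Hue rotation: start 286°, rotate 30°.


New hue = (H + rotation) mod 360
New hue = (286 + 30) mod 360
= 316 mod 360
= 316°


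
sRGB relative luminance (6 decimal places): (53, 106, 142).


Linearize each channel (sRGB transfer function): c = v/255; c_lin = c/12.92 if c ≤ 0.04045, else ((c+0.055)/1.055)^2.4
  R: 53/255 ≈ 0.207843 > 0.04045 → ((0.207843+0.055)/1.055)^2.4 ≈ 0.035601
  G: 106/255 ≈ 0.415686 > 0.04045 → ((0.415686+0.055)/1.055)^2.4 ≈ 0.144128
  B: 142/255 ≈ 0.556863 > 0.04045 → ((0.556863+0.055)/1.055)^2.4 ≈ 0.270498
R_lin = 0.035601, G_lin = 0.144128, B_lin = 0.270498
L = 0.2126×R + 0.7152×G + 0.0722×B
L = 0.2126×0.035601 + 0.7152×0.144128 + 0.0722×0.270498
L ≈ 0.130179


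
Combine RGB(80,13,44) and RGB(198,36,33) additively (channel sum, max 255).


Additive: each channel = min(255, C₁+C₂)
R: 80+198 = 278 → 255
G: 13+36 = 49 → 49
B: 44+33 = 77 → 77
= RGB(255, 49, 77)


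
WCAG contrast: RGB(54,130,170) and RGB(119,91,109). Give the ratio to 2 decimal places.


Linearize each sRGB channel c=v/255: c/12.92 if c ≤ 0.04045 else ((c+0.055)/1.055)^2.4
L = 0.2126×R_lin + 0.7152×G_lin + 0.0722×B_lin
Color 1 (54,130,170):
  R=54: 54/255≈0.2118 > 0.04045 → ((0.2118+0.055)/1.055)^2.4 ≈ 0.03689
  G=130: 130/255≈0.5098 > 0.04045 → ((0.5098+0.055)/1.055)^2.4 ≈ 0.22323
  B=170: 170/255≈0.6667 > 0.04045 → ((0.6667+0.055)/1.055)^2.4 ≈ 0.40198
  L1 = 0.2126×0.03689 + 0.7152×0.22323 + 0.0722×0.40198 ≈ 0.19652
Color 2 (119,91,109):
  R=119: 119/255≈0.4667 > 0.04045 → ((0.4667+0.055)/1.055)^2.4 ≈ 0.18447
  G=91: 91/255≈0.3569 > 0.04045 → ((0.3569+0.055)/1.055)^2.4 ≈ 0.10462
  B=109: 109/255≈0.4275 > 0.04045 → ((0.4275+0.055)/1.055)^2.4 ≈ 0.15293
  L2 = 0.2126×0.18447 + 0.7152×0.10462 + 0.0722×0.15293 ≈ 0.12508
Lighter = 0.19652, Darker = 0.12508
Ratio = (L_lighter + 0.05) / (L_darker + 0.05)
Ratio = (0.19652 + 0.05) / (0.12508 + 0.05) = 0.24652 / 0.17508 ≈ 1.4080
Ratio ≈ 1.41:1


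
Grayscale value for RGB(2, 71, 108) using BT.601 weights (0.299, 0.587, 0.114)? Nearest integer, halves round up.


Gray = 0.299×R + 0.587×G + 0.114×B
Gray = 0.299×2 + 0.587×71 + 0.114×108
Gray = 0.598 + 41.677 + 12.312
Gray = 54.587 → round half up → 55
Gray = 55


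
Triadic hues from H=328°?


Triadic: equally spaced at 120° intervals
H1 = 328°
H2 = (328 + 120) mod 360 = 88°
H3 = (328 + 240) mod 360 = 208°
Triadic = 328°, 88°, 208°


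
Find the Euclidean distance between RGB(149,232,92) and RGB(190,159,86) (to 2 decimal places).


d = √[(R₁-R₂)² + (G₁-G₂)² + (B₁-B₂)²]
d = √[(149-190)² + (232-159)² + (92-86)²]
d = √[1681 + 5329 + 36]
d = √7046
d ≈ 83.94


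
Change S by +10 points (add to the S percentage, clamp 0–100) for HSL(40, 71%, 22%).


Original S = 71%
Adjustment = +10 percentage points
New S = 71 + (10) = 81
Clamp to [0, 100] → 81
= HSL(40°, 81%, 22%)


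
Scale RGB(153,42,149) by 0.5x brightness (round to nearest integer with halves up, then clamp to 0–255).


Multiply each channel by 0.5, round half up, clamp to [0, 255]
R: 153×0.5 = 76.5 → round → 77
G: 42×0.5 = 21
B: 149×0.5 = 74.5 → round → 75
= RGB(77, 21, 75)


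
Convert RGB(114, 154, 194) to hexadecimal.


R = 114 → 72 (hex)
G = 154 → 9A (hex)
B = 194 → C2 (hex)
Hex = #729AC2


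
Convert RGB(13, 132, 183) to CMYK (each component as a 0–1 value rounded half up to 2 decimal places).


R'=13/255≈0.0510, G'=132/255≈0.5176, B'=183/255≈0.7176
K = 1 - max(R',G',B') = 1 - 183/255 = 72/255 = 0.28235… → 0.28
(1-R'-K)/(1-K) simplifies to (max-R)/max with max = 183:
C = (183-13)/183 = 170/183 = 0.92896… → 0.93
M = (183-132)/183 = 51/183 = 0.27868… → 0.28
Y = (183-183)/183 = 0/183 = 0 → 0.00
= CMYK(0.93, 0.28, 0.00, 0.28)


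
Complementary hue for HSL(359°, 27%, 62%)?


Complement = opposite side of color wheel = hue + 180°
H' = (359 + 180) mod 360 = 179°
S and L unchanged.
= HSL(179°, 27%, 62%)


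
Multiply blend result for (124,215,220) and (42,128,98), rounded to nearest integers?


Multiply: C = A×B/255, rounded to nearest integer
R: 124×42/255 = 5208/255 ≈ 20.424 → 20
G: 215×128/255 = 27520/255 ≈ 107.922 → 108
B: 220×98/255 = 21560/255 ≈ 84.549 → 85
= RGB(20, 108, 85)


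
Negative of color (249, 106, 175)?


Invert: (255-R, 255-G, 255-B)
R: 255-249 = 6
G: 255-106 = 149
B: 255-175 = 80
= RGB(6, 149, 80)


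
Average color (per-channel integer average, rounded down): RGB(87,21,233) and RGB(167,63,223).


Midpoint: each channel = ⌊(C₁+C₂)/2⌋
R: ⌊(87+167)/2⌋ = 127
G: ⌊(21+63)/2⌋ = 42
B: ⌊(233+223)/2⌋ = 228
= RGB(127, 42, 228)


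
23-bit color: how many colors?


Colors = 2^bits = 2^23
= 8,388,608 colors


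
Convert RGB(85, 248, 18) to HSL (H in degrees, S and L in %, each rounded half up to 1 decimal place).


Normalize: R'=85/255≈0.3333, G'=248/255≈0.9725, B'=18/255≈0.0706
Max=248/255, Min=18/255, Δ=Max-Min=230/255
L = (Max+Min)/2 = (248+18)/510 = 266/510 = 0.52156… → L = 52.2%
L > 0.5 → S = Δ/(2-Max-Min) = 230/(510-248-18) = 230/244 = 0.94262… → S = 94.3%
(the 1/255 factors cancel in S and H, so raw channel differences can be used)
Max is G' → H = 60 × ((B-R)/Δ + 2) = 60 × ((18-85)/230 + 2)
  -67/230 + 2 = -0.2913… + 2 = 1.7086…
  H = 60 × 1.7086… = 102.521…° → H = 102.5°
= HSL(102.5°, 94.3%, 52.2%)


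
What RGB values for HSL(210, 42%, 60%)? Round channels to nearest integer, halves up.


H=210°, S=0.42, L=0.60
C = (1-|2L-1|)×S = (1-|0.20|)×0.42 = 0.336
H' = H/60 = 210/60 ≈ 3.5000; X = C×(1-|H' mod 2 - 1|) = 0.168
m = L - C/2 = 0.60 - 0.168 = 0.432
Sector ⌊H'⌋ = 3 → (R',G',B') = (0.0, 0.168, 0.336)
RGB = ((R'+m)×255, (G'+m)×255, (B'+m)×255) = (110.16, 153.0, 195.84)
Round half up → RGB(110, 153, 196)


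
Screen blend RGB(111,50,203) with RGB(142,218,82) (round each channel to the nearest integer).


Screen: C = 255 - (255-A)×(255-B)/255, rounded to nearest integer
R: 255 - (255-111)×(255-142)/255 = 255 - 16272/255 ≈ 255 - 63.812 = 191.188 → 191
G: 255 - (255-50)×(255-218)/255 = 255 - 7585/255 ≈ 255 - 29.745 = 225.255 → 225
B: 255 - (255-203)×(255-82)/255 = 255 - 8996/255 ≈ 255 - 35.278 = 219.722 → 220
= RGB(191, 225, 220)


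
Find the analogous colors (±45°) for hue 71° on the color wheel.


Base hue: 71°
Left analog: (71 - 45) mod 360 = 26°
Right analog: (71 + 45) mod 360 = 116°
Analogous hues = 26° and 116°


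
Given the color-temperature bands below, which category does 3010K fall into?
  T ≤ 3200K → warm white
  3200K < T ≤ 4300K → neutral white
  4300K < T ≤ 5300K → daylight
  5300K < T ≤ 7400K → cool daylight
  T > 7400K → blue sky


Temperature: 3010K
3010K ≤ 3200K → warm white
Classification: warm white


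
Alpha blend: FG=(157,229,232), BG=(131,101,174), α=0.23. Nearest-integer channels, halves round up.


C = α×F + (1-α)×B, with 1-α = 0.77
R: 0.23×157 + 0.77×131 = 36.11 + 100.87 = 136.98 → 137
G: 0.23×229 + 0.77×101 = 52.67 + 77.77 = 130.44 → 130
B: 0.23×232 + 0.77×174 = 53.36 + 133.98 = 187.34 → 187
= RGB(137, 130, 187)


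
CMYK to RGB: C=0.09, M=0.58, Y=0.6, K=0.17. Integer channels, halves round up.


R = 255 × (1-C) × (1-K) = 255 × 0.91 × 0.83 = 192.6015 → 193
G = 255 × (1-M) × (1-K) = 255 × 0.42 × 0.83 = 88.893 → 89
B = 255 × (1-Y) × (1-K) = 255 × 0.40 × 0.83 = 84.66 → 85
= RGB(193, 89, 85)


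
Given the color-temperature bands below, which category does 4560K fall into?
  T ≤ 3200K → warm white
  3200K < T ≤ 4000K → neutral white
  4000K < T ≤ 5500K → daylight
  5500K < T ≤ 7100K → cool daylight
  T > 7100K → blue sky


Temperature: 4560K
4000K < 4560K ≤ 5500K → daylight
Classification: daylight


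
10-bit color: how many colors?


Colors = 2^bits = 2^10
= 1,024 colors


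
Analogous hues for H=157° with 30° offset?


Base hue: 157°
Left analog: (157 - 30) mod 360 = 127°
Right analog: (157 + 30) mod 360 = 187°
Analogous hues = 127° and 187°


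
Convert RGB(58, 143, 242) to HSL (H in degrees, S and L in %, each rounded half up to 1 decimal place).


Normalize: R'=58/255≈0.2275, G'=143/255≈0.5608, B'=242/255≈0.9490
Max=242/255, Min=58/255, Δ=Max-Min=184/255
L = (Max+Min)/2 = (242+58)/510 = 300/510 = 0.58823… → L = 58.8%
L > 0.5 → S = Δ/(2-Max-Min) = 184/(510-242-58) = 184/210 = 0.87619… → S = 87.6%
(the 1/255 factors cancel in S and H, so raw channel differences can be used)
Max is B' → H = 60 × ((R-G)/Δ + 4) = 60 × ((58-143)/184 + 4)
  -85/184 + 4 = -0.4619… + 4 = 3.5380…
  H = 60 × 3.5380… = 212.282…° → H = 212.3°
= HSL(212.3°, 87.6%, 58.8%)


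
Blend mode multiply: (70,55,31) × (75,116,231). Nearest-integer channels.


Multiply: C = A×B/255, rounded to nearest integer
R: 70×75/255 = 5250/255 ≈ 20.588 → 21
G: 55×116/255 = 6380/255 ≈ 25.020 → 25
B: 31×231/255 = 7161/255 ≈ 28.082 → 28
= RGB(21, 25, 28)


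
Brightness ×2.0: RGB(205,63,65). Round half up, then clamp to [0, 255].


Multiply each channel by 2.0, round half up, clamp to [0, 255]
R: 205×2.0 = 410 → clamp → 255
G: 63×2.0 = 126
B: 65×2.0 = 130
= RGB(255, 126, 130)


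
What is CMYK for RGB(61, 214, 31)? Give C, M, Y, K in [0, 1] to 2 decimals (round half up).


R'=61/255≈0.2392, G'=214/255≈0.8392, B'=31/255≈0.1216
K = 1 - max(R',G',B') = 1 - 214/255 = 41/255 = 0.16078… → 0.16
(1-R'-K)/(1-K) simplifies to (max-R)/max with max = 214:
C = (214-61)/214 = 153/214 = 0.71495… → 0.71
M = (214-214)/214 = 0/214 = 0 → 0.00
Y = (214-31)/214 = 183/214 = 0.85514… → 0.86
= CMYK(0.71, 0.00, 0.86, 0.16)


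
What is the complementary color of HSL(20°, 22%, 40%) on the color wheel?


Complement = opposite side of color wheel = hue + 180°
H' = (20 + 180) mod 360 = 200°
S and L unchanged.
= HSL(200°, 22%, 40%)


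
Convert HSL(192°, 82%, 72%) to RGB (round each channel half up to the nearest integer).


H=192°, S=0.82, L=0.72
C = (1-|2L-1|)×S = (1-|0.44|)×0.82 = 0.4592
H' = H/60 = 192/60 ≈ 3.2000; X = C×(1-|H' mod 2 - 1|) = 0.36736
m = L - C/2 = 0.72 - 0.2296 = 0.4904
Sector ⌊H'⌋ = 3 → (R',G',B') = (0.0, 0.36736, 0.4592)
RGB = ((R'+m)×255, (G'+m)×255, (B'+m)×255) = (125.052, 218.7288, 242.148)
Round half up → RGB(125, 219, 242)


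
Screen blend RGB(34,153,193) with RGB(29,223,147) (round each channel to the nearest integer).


Screen: C = 255 - (255-A)×(255-B)/255, rounded to nearest integer
R: 255 - (255-34)×(255-29)/255 = 255 - 49946/255 ≈ 255 - 195.867 = 59.133 → 59
G: 255 - (255-153)×(255-223)/255 = 255 - 3264/255 ≈ 255 - 12.800 = 242.200 → 242
B: 255 - (255-193)×(255-147)/255 = 255 - 6696/255 ≈ 255 - 26.259 = 228.741 → 229
= RGB(59, 242, 229)


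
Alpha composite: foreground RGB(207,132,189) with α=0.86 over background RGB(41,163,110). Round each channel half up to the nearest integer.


C = α×F + (1-α)×B, with 1-α = 0.14
R: 0.86×207 + 0.14×41 = 178.02 + 5.74 = 183.76 → 184
G: 0.86×132 + 0.14×163 = 113.52 + 22.82 = 136.34 → 136
B: 0.86×189 + 0.14×110 = 162.54 + 15.40 = 177.94 → 178
= RGB(184, 136, 178)


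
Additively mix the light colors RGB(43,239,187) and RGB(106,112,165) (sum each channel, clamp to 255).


Additive: each channel = min(255, C₁+C₂)
R: 43+106 = 149 → 149
G: 239+112 = 351 → 255
B: 187+165 = 352 → 255
= RGB(149, 255, 255)


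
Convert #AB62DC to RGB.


AB → 171 (R)
62 → 98 (G)
DC → 220 (B)
= RGB(171, 98, 220)


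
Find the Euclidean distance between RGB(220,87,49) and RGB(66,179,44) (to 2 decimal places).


d = √[(R₁-R₂)² + (G₁-G₂)² + (B₁-B₂)²]
d = √[(220-66)² + (87-179)² + (49-44)²]
d = √[23716 + 8464 + 25]
d = √32205
d ≈ 179.46


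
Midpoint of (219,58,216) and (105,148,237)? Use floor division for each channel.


Midpoint: each channel = ⌊(C₁+C₂)/2⌋
R: ⌊(219+105)/2⌋ = 162
G: ⌊(58+148)/2⌋ = 103
B: ⌊(216+237)/2⌋ = 226
= RGB(162, 103, 226)


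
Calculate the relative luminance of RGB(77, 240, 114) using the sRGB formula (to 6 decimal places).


Linearize each channel (sRGB transfer function): c = v/255; c_lin = c/12.92 if c ≤ 0.04045, else ((c+0.055)/1.055)^2.4
  R: 77/255 ≈ 0.301961 > 0.04045 → ((0.301961+0.055)/1.055)^2.4 ≈ 0.074214
  G: 240/255 ≈ 0.941176 > 0.04045 → ((0.941176+0.055)/1.055)^2.4 ≈ 0.871367
  B: 114/255 ≈ 0.447059 > 0.04045 → ((0.447059+0.055)/1.055)^2.4 ≈ 0.168269
R_lin = 0.074214, G_lin = 0.871367, B_lin = 0.168269
L = 0.2126×R + 0.7152×G + 0.0722×B
L = 0.2126×0.074214 + 0.7152×0.871367 + 0.0722×0.168269
L ≈ 0.651129


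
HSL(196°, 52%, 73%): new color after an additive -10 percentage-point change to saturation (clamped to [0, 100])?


Original S = 52%
Adjustment = -10 percentage points
New S = 52 + (-10) = 42
Clamp to [0, 100] → 42
= HSL(196°, 42%, 73%)


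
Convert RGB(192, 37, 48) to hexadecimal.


R = 192 → C0 (hex)
G = 37 → 25 (hex)
B = 48 → 30 (hex)
Hex = #C02530


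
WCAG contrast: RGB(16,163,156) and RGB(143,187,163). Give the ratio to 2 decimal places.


Linearize each sRGB channel c=v/255: c/12.92 if c ≤ 0.04045 else ((c+0.055)/1.055)^2.4
L = 0.2126×R_lin + 0.7152×G_lin + 0.0722×B_lin
Color 1 (16,163,156):
  R=16: 16/255≈0.0627 > 0.04045 → ((0.0627+0.055)/1.055)^2.4 ≈ 0.00518
  G=163: 163/255≈0.6392 > 0.04045 → ((0.6392+0.055)/1.055)^2.4 ≈ 0.36625
  B=156: 156/255≈0.6118 > 0.04045 → ((0.6118+0.055)/1.055)^2.4 ≈ 0.33245
  L1 = 0.2126×0.00518 + 0.7152×0.36625 + 0.0722×0.33245 ≈ 0.28705
Color 2 (143,187,163):
  R=143: 143/255≈0.5608 > 0.04045 → ((0.5608+0.055)/1.055)^2.4 ≈ 0.27468
  G=187: 187/255≈0.7333 > 0.04045 → ((0.7333+0.055)/1.055)^2.4 ≈ 0.49693
  B=163: 163/255≈0.6392 > 0.04045 → ((0.6392+0.055)/1.055)^2.4 ≈ 0.36625
  L2 = 0.2126×0.27468 + 0.7152×0.49693 + 0.0722×0.36625 ≈ 0.44025
Lighter = 0.44025, Darker = 0.28705
Ratio = (L_lighter + 0.05) / (L_darker + 0.05)
Ratio = (0.44025 + 0.05) / (0.28705 + 0.05) = 0.49025 / 0.33705 ≈ 1.4545
Ratio ≈ 1.45:1


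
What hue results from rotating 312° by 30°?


New hue = (H + rotation) mod 360
New hue = (312 + 30) mod 360
= 342 mod 360
= 342°


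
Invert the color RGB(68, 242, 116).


Invert: (255-R, 255-G, 255-B)
R: 255-68 = 187
G: 255-242 = 13
B: 255-116 = 139
= RGB(187, 13, 139)


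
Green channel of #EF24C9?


Color: #EF24C9
R = EF = 239
G = 24 = 36
B = C9 = 201
Green = 36


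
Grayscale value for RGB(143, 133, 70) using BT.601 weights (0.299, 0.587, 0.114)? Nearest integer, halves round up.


Gray = 0.299×R + 0.587×G + 0.114×B
Gray = 0.299×143 + 0.587×133 + 0.114×70
Gray = 42.757 + 78.071 + 7.980
Gray = 128.808 → round half up → 129
Gray = 129


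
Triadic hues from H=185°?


Triadic: equally spaced at 120° intervals
H1 = 185°
H2 = (185 + 120) mod 360 = 305°
H3 = (185 + 240) mod 360 = 65°
Triadic = 185°, 305°, 65°


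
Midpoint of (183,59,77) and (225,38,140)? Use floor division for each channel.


Midpoint: each channel = ⌊(C₁+C₂)/2⌋
R: ⌊(183+225)/2⌋ = 204
G: ⌊(59+38)/2⌋ = 48
B: ⌊(77+140)/2⌋ = 108
= RGB(204, 48, 108)


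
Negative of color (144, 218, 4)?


Invert: (255-R, 255-G, 255-B)
R: 255-144 = 111
G: 255-218 = 37
B: 255-4 = 251
= RGB(111, 37, 251)


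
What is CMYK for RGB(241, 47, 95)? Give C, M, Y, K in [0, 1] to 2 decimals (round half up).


R'=241/255≈0.9451, G'=47/255≈0.1843, B'=95/255≈0.3725
K = 1 - max(R',G',B') = 1 - 241/255 = 14/255 = 0.05490… → 0.05
(1-R'-K)/(1-K) simplifies to (max-R)/max with max = 241:
C = (241-241)/241 = 0/241 = 0 → 0.00
M = (241-47)/241 = 194/241 = 0.80497… → 0.80
Y = (241-95)/241 = 146/241 = 0.60580… → 0.61
= CMYK(0.00, 0.80, 0.61, 0.05)


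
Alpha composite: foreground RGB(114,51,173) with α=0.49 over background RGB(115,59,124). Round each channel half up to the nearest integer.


C = α×F + (1-α)×B, with 1-α = 0.51
R: 0.49×114 + 0.51×115 = 55.86 + 58.65 = 114.51 → 115
G: 0.49×51 + 0.51×59 = 24.99 + 30.09 = 55.08 → 55
B: 0.49×173 + 0.51×124 = 84.77 + 63.24 = 148.01 → 148
= RGB(115, 55, 148)


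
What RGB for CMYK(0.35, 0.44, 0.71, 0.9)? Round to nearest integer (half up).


R = 255 × (1-C) × (1-K) = 255 × 0.65 × 0.10 = 16.575 → 17
G = 255 × (1-M) × (1-K) = 255 × 0.56 × 0.10 = 14.28 → 14
B = 255 × (1-Y) × (1-K) = 255 × 0.29 × 0.10 = 7.395 → 7
= RGB(17, 14, 7)


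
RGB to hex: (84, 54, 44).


R = 84 → 54 (hex)
G = 54 → 36 (hex)
B = 44 → 2C (hex)
Hex = #54362C


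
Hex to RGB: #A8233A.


A8 → 168 (R)
23 → 35 (G)
3A → 58 (B)
= RGB(168, 35, 58)


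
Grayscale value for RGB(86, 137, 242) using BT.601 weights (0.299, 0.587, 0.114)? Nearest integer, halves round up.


Gray = 0.299×R + 0.587×G + 0.114×B
Gray = 0.299×86 + 0.587×137 + 0.114×242
Gray = 25.714 + 80.419 + 27.588
Gray = 133.721 → round half up → 134
Gray = 134


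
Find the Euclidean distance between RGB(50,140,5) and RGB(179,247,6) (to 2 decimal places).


d = √[(R₁-R₂)² + (G₁-G₂)² + (B₁-B₂)²]
d = √[(50-179)² + (140-247)² + (5-6)²]
d = √[16641 + 11449 + 1]
d = √28091
d ≈ 167.60


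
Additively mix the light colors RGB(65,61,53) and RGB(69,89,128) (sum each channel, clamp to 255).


Additive: each channel = min(255, C₁+C₂)
R: 65+69 = 134 → 134
G: 61+89 = 150 → 150
B: 53+128 = 181 → 181
= RGB(134, 150, 181)


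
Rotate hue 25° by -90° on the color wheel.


New hue = (H + rotation) mod 360
New hue = (25 -90) mod 360
= -65 mod 360
= 295°


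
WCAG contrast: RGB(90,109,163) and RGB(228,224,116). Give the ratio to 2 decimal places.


Linearize each sRGB channel c=v/255: c/12.92 if c ≤ 0.04045 else ((c+0.055)/1.055)^2.4
L = 0.2126×R_lin + 0.7152×G_lin + 0.0722×B_lin
Color 1 (90,109,163):
  R=90: 90/255≈0.3529 > 0.04045 → ((0.3529+0.055)/1.055)^2.4 ≈ 0.10224
  G=109: 109/255≈0.4275 > 0.04045 → ((0.4275+0.055)/1.055)^2.4 ≈ 0.15293
  B=163: 163/255≈0.6392 > 0.04045 → ((0.6392+0.055)/1.055)^2.4 ≈ 0.36625
  L1 = 0.2126×0.10224 + 0.7152×0.15293 + 0.0722×0.36625 ≈ 0.15755
Color 2 (228,224,116):
  R=228: 228/255≈0.8941 > 0.04045 → ((0.8941+0.055)/1.055)^2.4 ≈ 0.77582
  G=224: 224/255≈0.8784 > 0.04045 → ((0.8784+0.055)/1.055)^2.4 ≈ 0.74540
  B=116: 116/255≈0.4549 > 0.04045 → ((0.4549+0.055)/1.055)^2.4 ≈ 0.17465
  L2 = 0.2126×0.77582 + 0.7152×0.74540 + 0.0722×0.17465 ≈ 0.71066
Lighter = 0.71066, Darker = 0.15755
Ratio = (L_lighter + 0.05) / (L_darker + 0.05)
Ratio = (0.71066 + 0.05) / (0.15755 + 0.05) = 0.76066 / 0.20755 ≈ 3.6649
Ratio ≈ 3.66:1


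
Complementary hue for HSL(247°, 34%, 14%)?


Complement = opposite side of color wheel = hue + 180°
H' = (247 + 180) mod 360 = 67°
S and L unchanged.
= HSL(67°, 34%, 14%)


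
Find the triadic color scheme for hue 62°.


Triadic: equally spaced at 120° intervals
H1 = 62°
H2 = (62 + 120) mod 360 = 182°
H3 = (62 + 240) mod 360 = 302°
Triadic = 62°, 182°, 302°


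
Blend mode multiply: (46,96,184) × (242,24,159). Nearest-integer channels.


Multiply: C = A×B/255, rounded to nearest integer
R: 46×242/255 = 11132/255 ≈ 43.655 → 44
G: 96×24/255 = 2304/255 ≈ 9.035 → 9
B: 184×159/255 = 29256/255 ≈ 114.729 → 115
= RGB(44, 9, 115)


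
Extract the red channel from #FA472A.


Color: #FA472A
R = FA = 250
G = 47 = 71
B = 2A = 42
Red = 250


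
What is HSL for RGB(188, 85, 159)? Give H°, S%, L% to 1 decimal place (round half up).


Normalize: R'=188/255≈0.7373, G'=85/255≈0.3333, B'=159/255≈0.6235
Max=188/255, Min=85/255, Δ=Max-Min=103/255
L = (Max+Min)/2 = (188+85)/510 = 273/510 = 0.53529… → L = 53.5%
L > 0.5 → S = Δ/(2-Max-Min) = 103/(510-188-85) = 103/237 = 0.43459… → S = 43.5%
(the 1/255 factors cancel in S and H, so raw channel differences can be used)
Max is R' → H = 60 × (((G-B)/Δ) mod 6) = 60 × (((85-159)/103) mod 6)
  (-74)/103 = -0.7184…; negative, so add 6 → 5.2815…
  H = 60 × 5.2815… = 316.893…° → H = 316.9°
= HSL(316.9°, 43.5%, 53.5%)


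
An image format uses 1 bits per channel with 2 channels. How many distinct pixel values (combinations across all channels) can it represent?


Total bits = 1 bits/channel × 2 channels = 2 bits
Distinct pixel values = 2^2
= 4 pixel values


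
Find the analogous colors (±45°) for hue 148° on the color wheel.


Base hue: 148°
Left analog: (148 - 45) mod 360 = 103°
Right analog: (148 + 45) mod 360 = 193°
Analogous hues = 103° and 193°


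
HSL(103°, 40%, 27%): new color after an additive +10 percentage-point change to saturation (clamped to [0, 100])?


Original S = 40%
Adjustment = +10 percentage points
New S = 40 + (10) = 50
Clamp to [0, 100] → 50
= HSL(103°, 50%, 27%)
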